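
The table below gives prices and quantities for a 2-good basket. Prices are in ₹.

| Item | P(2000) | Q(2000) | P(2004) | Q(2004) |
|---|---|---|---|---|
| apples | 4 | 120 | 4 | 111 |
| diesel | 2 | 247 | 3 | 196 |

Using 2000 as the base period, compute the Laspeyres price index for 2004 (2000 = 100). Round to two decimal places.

125.36

Laspeyres price index uses base-period quantities as weights.
ΣP(2004)·Q(2000) = 4×120 + 3×247 = 480 + 741 = 1221
ΣP(2000)·Q(2000) = 4×120 + 2×247 = 480 + 494 = 974
Index = 1221 / 974 × 100 = 125.3593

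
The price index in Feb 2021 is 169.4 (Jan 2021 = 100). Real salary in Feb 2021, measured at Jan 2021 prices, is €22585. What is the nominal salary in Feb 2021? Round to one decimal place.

38259.0

Nominal = Real × (Index/100) = 22585 × (169.4/100)
        = 22585 × 1.694 = 38258.9900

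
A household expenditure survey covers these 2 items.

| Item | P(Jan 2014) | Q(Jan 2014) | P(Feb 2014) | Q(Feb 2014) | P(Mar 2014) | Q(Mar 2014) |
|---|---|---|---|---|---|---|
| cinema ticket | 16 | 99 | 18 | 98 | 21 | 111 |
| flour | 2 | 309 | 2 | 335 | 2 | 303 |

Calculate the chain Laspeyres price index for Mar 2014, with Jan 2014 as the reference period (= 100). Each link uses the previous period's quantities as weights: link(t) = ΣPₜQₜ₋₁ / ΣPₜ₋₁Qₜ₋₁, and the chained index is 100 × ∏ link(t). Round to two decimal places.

Link Jan 2014→Feb 2014:
ΣP(Feb 2014)Q(Jan 2014) = 18×99 + 2×309 = 1782 + 618 = 2400
ΣP(Jan 2014)Q(Jan 2014) = 16×99 + 2×309 = 1584 + 618 = 2202
link = 2400/2202 = 1.089918
Link Feb 2014→Mar 2014:
ΣP(Mar 2014)Q(Feb 2014) = 21×98 + 2×335 = 2058 + 670 = 2728
ΣP(Feb 2014)Q(Feb 2014) = 18×98 + 2×335 = 1764 + 670 = 2434
link = 2728/2434 = 1.120789
Chained index = 100 × 1.089918 × 1.120789 = 122.1568

122.16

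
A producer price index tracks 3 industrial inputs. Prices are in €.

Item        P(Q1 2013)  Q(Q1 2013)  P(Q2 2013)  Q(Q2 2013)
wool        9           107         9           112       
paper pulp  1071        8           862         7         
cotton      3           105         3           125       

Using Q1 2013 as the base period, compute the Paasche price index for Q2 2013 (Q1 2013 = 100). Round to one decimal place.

Paasche price index uses current-period quantities as weights.
ΣP(Q2 2013)·Q(Q2 2013) = 9×112 + 862×7 + 3×125 = 1008 + 6034 + 375 = 7417
ΣP(Q1 2013)·Q(Q2 2013) = 9×112 + 1071×7 + 3×125 = 1008 + 7497 + 375 = 8880
Index = 7417 / 8880 × 100 = 83.5248

83.5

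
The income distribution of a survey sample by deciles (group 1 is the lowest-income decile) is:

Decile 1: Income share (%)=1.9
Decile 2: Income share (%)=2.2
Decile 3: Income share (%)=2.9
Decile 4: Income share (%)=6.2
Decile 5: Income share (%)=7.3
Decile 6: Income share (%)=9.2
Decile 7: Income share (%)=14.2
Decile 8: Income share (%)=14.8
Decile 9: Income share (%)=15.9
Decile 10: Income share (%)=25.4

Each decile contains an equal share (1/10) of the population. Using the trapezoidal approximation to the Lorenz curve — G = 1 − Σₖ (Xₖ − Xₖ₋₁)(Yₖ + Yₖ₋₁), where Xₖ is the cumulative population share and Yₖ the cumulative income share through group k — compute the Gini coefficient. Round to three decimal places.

0.393

Cumulative income shares Yₖ: 0.0190, 0.0410, 0.0700, 0.1320, 0.2050, 0.2970, 0.4390, 0.5870, 0.7460, 1.0000
Σ (Xₖ−Xₖ₋₁)(Yₖ+Yₖ₋₁) = (1/10)(0.0190+0.0000) + (1/10)(0.0410+0.0190) + (1/10)(0.0700+0.0410) + (1/10)(0.1320+0.0700) + (1/10)(0.2050+0.1320) + (1/10)(0.2970+0.2050) + (1/10)(0.4390+0.2970) + (1/10)(0.5870+0.4390) + (1/10)(0.7460+0.5870) + (1/10)(1.0000+0.7460)
  = 0.0019 + 0.0060 + 0.0111 + 0.0202 + 0.0337 + 0.0502 + 0.0736 + 0.1026 + 0.1333 + 0.1746 = 0.6072
G = 1 − 0.6072 = 0.3928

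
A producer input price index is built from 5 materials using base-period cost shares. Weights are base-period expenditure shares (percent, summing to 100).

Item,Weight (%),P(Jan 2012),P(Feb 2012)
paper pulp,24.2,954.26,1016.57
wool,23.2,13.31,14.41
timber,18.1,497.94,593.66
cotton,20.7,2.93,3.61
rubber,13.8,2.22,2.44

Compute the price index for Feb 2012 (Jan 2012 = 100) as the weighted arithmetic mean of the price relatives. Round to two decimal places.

paper pulp: 24.2 × (1016.57/954.26) = 24.2 × 1.065297 = 25.7802
wool: 23.2 × (14.41/13.31) = 23.2 × 1.082645 = 25.1174
timber: 18.1 × (593.66/497.94) = 18.1 × 1.192232 = 21.5794
cotton: 20.7 × (3.61/2.93) = 20.7 × 1.232082 = 25.5041
rubber: 13.8 × (2.44/2.22) = 13.8 × 1.099099 = 15.1676
Index = Σ wᵢ·(p₁ᵢ/p₀ᵢ) = 25.7802 + 25.1174 + 21.5794 + 25.5041 + 15.1676 = 113.1486

113.15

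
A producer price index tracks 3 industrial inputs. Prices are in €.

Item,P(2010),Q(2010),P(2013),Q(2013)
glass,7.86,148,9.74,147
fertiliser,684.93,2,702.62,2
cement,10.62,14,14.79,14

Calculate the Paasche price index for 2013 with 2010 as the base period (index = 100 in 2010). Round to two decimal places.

113.84

Paasche price index uses current-period quantities as weights.
ΣP(2013)·Q(2013) = 9.74×147 + 702.62×2 + 14.79×14 = 1431.78 + 1405.24 + 207.06 = 3044.08
ΣP(2010)·Q(2013) = 7.86×147 + 684.93×2 + 10.62×14 = 1155.42 + 1369.86 + 148.68 = 2673.96
Index = 3044.08 / 2673.96 × 100 = 113.8416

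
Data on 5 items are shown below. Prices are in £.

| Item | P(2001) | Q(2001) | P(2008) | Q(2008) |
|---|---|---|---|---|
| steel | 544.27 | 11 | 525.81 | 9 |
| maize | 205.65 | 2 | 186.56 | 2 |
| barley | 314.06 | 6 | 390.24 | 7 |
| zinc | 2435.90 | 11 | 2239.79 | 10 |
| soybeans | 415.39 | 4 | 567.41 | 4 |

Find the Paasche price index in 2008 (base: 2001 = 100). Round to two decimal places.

96.95

Paasche price index uses current-period quantities as weights.
ΣP(2008)·Q(2008) = 525.81×9 + 186.56×2 + 390.24×7 + 2239.79×10 + 567.41×4 = 4732.29 + 373.12 + 2731.68 + 22397.9 + 2269.64 = 32504.63
ΣP(2001)·Q(2008) = 544.27×9 + 205.65×2 + 314.06×7 + 2435.90×10 + 415.39×4 = 4898.43 + 411.3 + 2198.42 + 24359 + 1661.56 = 33528.71
Index = 32504.63 / 33528.71 × 100 = 96.9457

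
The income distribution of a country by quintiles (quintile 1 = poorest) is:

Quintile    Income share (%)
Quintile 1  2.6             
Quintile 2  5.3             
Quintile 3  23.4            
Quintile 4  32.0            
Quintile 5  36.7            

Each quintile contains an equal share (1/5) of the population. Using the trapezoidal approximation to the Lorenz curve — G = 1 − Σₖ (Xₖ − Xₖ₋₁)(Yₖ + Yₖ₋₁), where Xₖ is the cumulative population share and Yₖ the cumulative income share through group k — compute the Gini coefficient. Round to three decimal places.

0.380

Cumulative income shares Yₖ: 0.0260, 0.0790, 0.3130, 0.6330, 1.0000
Σ (Xₖ−Xₖ₋₁)(Yₖ+Yₖ₋₁) = (1/5)(0.0260+0.0000) + (1/5)(0.0790+0.0260) + (1/5)(0.3130+0.0790) + (1/5)(0.6330+0.3130) + (1/5)(1.0000+0.6330)
  = 0.0052 + 0.0210 + 0.0784 + 0.1892 + 0.3266 = 0.6204
G = 1 − 0.6204 = 0.3796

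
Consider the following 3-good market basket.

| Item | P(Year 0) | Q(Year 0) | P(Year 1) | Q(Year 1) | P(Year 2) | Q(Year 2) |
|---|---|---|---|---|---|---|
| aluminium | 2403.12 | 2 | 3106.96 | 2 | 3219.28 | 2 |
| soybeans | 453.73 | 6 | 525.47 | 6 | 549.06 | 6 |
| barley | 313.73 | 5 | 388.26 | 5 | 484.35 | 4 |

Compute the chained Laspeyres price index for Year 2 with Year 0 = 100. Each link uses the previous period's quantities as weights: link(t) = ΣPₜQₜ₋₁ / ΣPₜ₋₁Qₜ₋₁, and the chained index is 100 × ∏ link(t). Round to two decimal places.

133.61

Link Year 0→Year 1:
ΣP(Year 1)Q(Year 0) = 3106.96×2 + 525.47×6 + 388.26×5 = 6213.92 + 3152.82 + 1941.3 = 11308.04
ΣP(Year 0)Q(Year 0) = 2403.12×2 + 453.73×6 + 313.73×5 = 4806.24 + 2722.38 + 1568.65 = 9097.27
link = 11308.04/9097.27 = 1.243015
Link Year 1→Year 2:
ΣP(Year 2)Q(Year 1) = 3219.28×2 + 549.06×6 + 484.35×5 = 6438.56 + 3294.36 + 2421.75 = 12154.67
ΣP(Year 1)Q(Year 1) = 3106.96×2 + 525.47×6 + 388.26×5 = 6213.92 + 3152.82 + 1941.3 = 11308.04
link = 12154.67/11308.04 = 1.074870
Chained index = 100 × 1.243015 × 1.074870 = 133.6079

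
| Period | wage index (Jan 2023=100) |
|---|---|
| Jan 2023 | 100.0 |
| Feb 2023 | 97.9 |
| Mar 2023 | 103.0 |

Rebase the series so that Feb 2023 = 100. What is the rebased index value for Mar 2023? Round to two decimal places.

Rebased(Mar 2023) = 103.0 / 97.9 × 100 = 105.2094

105.21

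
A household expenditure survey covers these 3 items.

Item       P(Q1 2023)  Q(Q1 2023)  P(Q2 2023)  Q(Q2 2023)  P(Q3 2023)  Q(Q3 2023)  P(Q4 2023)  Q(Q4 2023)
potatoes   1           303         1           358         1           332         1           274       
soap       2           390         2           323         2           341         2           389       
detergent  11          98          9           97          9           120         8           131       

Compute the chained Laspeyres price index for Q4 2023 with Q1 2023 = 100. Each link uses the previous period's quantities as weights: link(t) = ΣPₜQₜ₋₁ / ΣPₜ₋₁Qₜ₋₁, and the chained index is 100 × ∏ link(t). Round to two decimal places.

Link Q1 2023→Q2 2023:
ΣP(Q2 2023)Q(Q1 2023) = 1×303 + 2×390 + 9×98 = 303 + 780 + 882 = 1965
ΣP(Q1 2023)Q(Q1 2023) = 1×303 + 2×390 + 11×98 = 303 + 780 + 1078 = 2161
link = 1965/2161 = 0.909301
Link Q2 2023→Q3 2023:
ΣP(Q3 2023)Q(Q2 2023) = 1×358 + 2×323 + 9×97 = 358 + 646 + 873 = 1877
ΣP(Q2 2023)Q(Q2 2023) = 1×358 + 2×323 + 9×97 = 358 + 646 + 873 = 1877
link = 1877/1877 = 1.000000
Link Q3 2023→Q4 2023:
ΣP(Q4 2023)Q(Q3 2023) = 1×332 + 2×341 + 8×120 = 332 + 682 + 960 = 1974
ΣP(Q3 2023)Q(Q3 2023) = 1×332 + 2×341 + 9×120 = 332 + 682 + 1080 = 2094
link = 1974/2094 = 0.942693
Chained index = 100 × 0.909301 × 1.000000 × 0.942693 = 85.7192

85.72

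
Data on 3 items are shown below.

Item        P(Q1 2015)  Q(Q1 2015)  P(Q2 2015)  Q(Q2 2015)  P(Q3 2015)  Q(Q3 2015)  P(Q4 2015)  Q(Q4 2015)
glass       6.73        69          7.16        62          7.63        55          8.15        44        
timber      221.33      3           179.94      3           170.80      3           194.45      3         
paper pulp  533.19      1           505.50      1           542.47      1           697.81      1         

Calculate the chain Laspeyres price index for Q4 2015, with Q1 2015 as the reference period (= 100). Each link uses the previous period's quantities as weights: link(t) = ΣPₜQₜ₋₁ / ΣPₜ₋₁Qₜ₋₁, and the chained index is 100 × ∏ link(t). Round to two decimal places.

111.48

Link Q1 2015→Q2 2015:
ΣP(Q2 2015)Q(Q1 2015) = 7.16×69 + 179.94×3 + 505.50×1 = 494.04 + 539.82 + 505.5 = 1539.36
ΣP(Q1 2015)Q(Q1 2015) = 6.73×69 + 221.33×3 + 533.19×1 = 464.37 + 663.99 + 533.19 = 1661.55
link = 1539.36/1661.55 = 0.926460
Link Q2 2015→Q3 2015:
ΣP(Q3 2015)Q(Q2 2015) = 7.63×62 + 170.80×3 + 542.47×1 = 473.06 + 512.4 + 542.47 = 1527.93
ΣP(Q2 2015)Q(Q2 2015) = 7.16×62 + 179.94×3 + 505.50×1 = 443.92 + 539.82 + 505.5 = 1489.24
link = 1527.93/1489.24 = 1.025980
Link Q3 2015→Q4 2015:
ΣP(Q4 2015)Q(Q3 2015) = 8.15×55 + 194.45×3 + 697.81×1 = 448.25 + 583.35 + 697.81 = 1729.41
ΣP(Q3 2015)Q(Q3 2015) = 7.63×55 + 170.80×3 + 542.47×1 = 419.65 + 512.4 + 542.47 = 1474.52
link = 1729.41/1474.52 = 1.172863
Chained index = 100 × 0.926460 × 1.025980 × 1.172863 = 111.4841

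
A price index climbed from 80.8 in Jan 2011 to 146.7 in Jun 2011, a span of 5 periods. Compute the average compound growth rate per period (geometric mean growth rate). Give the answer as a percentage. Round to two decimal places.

Growth factor = (146.7/80.8)^(1/5) = (1.815594)^(1/5) = 1.126688
Growth rate = 1.126688 − 1 = 0.126688 = 12.6688%

12.67%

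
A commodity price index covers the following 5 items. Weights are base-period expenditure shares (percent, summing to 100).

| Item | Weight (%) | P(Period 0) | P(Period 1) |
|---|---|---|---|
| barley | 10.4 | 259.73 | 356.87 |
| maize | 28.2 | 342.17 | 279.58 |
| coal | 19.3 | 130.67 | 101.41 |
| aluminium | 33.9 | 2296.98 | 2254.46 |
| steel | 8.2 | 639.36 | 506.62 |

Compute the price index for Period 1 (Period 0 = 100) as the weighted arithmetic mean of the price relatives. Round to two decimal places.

barley: 10.4 × (356.87/259.73) = 10.4 × 1.374004 = 14.2896
maize: 28.2 × (279.58/342.17) = 28.2 × 0.817079 = 23.0416
coal: 19.3 × (101.41/130.67) = 19.3 × 0.776077 = 14.9783
aluminium: 33.9 × (2254.46/2296.98) = 33.9 × 0.981489 = 33.2725
steel: 8.2 × (506.62/639.36) = 8.2 × 0.792386 = 6.4976
Index = Σ wᵢ·(p₁ᵢ/p₀ᵢ) = 14.2896 + 23.0416 + 14.9783 + 33.2725 + 6.4976 = 92.0796

92.08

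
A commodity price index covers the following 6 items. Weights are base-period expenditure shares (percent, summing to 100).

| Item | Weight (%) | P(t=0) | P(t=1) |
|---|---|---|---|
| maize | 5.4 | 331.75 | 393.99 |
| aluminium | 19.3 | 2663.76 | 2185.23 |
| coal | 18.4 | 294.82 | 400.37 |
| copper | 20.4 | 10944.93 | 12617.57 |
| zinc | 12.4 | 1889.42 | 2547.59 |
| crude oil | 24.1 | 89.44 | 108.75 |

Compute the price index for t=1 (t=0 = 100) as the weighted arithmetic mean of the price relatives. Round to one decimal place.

116.8

maize: 5.4 × (393.99/331.75) = 5.4 × 1.187611 = 6.4131
aluminium: 19.3 × (2185.23/2663.76) = 19.3 × 0.820355 = 15.8329
coal: 18.4 × (400.37/294.82) = 18.4 × 1.358015 = 24.9875
copper: 20.4 × (12617.57/10944.93) = 20.4 × 1.152823 = 23.5176
zinc: 12.4 × (2547.59/1889.42) = 12.4 × 1.348345 = 16.7195
crude oil: 24.1 × (108.75/89.44) = 24.1 × 1.215899 = 29.3032
Index = Σ wᵢ·(p₁ᵢ/p₀ᵢ) = 6.4131 + 15.8329 + 24.9875 + 23.5176 + 16.7195 + 29.3032 = 116.7737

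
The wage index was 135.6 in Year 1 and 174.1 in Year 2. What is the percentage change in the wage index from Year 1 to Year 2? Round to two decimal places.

28.39%

Change = (174.1 − 135.6) / 135.6 × 100
       = 38.5 / 135.6 × 100 = 28.3923%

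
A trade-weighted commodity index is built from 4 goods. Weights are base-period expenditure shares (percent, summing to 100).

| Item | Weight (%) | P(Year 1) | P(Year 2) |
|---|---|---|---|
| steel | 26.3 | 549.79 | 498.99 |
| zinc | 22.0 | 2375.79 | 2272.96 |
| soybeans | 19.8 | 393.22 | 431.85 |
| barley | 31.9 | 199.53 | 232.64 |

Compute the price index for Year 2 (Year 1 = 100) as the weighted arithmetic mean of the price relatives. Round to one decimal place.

103.9

steel: 26.3 × (498.99/549.79) = 26.3 × 0.907601 = 23.8699
zinc: 22.0 × (2272.96/2375.79) = 22.0 × 0.956718 = 21.0478
soybeans: 19.8 × (431.85/393.22) = 19.8 × 1.098240 = 21.7452
barley: 31.9 × (232.64/199.53) = 31.9 × 1.165940 = 37.1935
Index = Σ wᵢ·(p₁ᵢ/p₀ᵢ) = 23.8699 + 21.0478 + 21.7452 + 37.1935 = 103.8563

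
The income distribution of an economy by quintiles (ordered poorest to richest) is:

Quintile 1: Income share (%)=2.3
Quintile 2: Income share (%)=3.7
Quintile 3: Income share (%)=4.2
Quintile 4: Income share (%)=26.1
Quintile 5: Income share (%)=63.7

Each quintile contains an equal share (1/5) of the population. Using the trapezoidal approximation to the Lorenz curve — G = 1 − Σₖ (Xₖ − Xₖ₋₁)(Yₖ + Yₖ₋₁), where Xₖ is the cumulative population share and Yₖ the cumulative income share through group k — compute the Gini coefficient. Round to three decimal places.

Cumulative income shares Yₖ: 0.0230, 0.0600, 0.1020, 0.3630, 1.0000
Σ (Xₖ−Xₖ₋₁)(Yₖ+Yₖ₋₁) = (1/5)(0.0230+0.0000) + (1/5)(0.0600+0.0230) + (1/5)(0.1020+0.0600) + (1/5)(0.3630+0.1020) + (1/5)(1.0000+0.3630)
  = 0.0046 + 0.0166 + 0.0324 + 0.0930 + 0.2726 = 0.4192
G = 1 − 0.4192 = 0.5808

0.581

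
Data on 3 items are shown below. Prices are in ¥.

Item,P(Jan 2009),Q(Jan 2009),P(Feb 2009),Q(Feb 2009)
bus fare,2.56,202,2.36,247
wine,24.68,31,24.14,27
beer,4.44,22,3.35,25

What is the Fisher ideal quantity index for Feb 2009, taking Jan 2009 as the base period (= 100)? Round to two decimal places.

Laspeyres component (base-period weights):
ΣP(Jan 2009)Q(Feb 2009) = 2.56×247 + 24.68×27 + 4.44×25 = 632.32 + 666.36 + 111 = 1409.68
ΣP(Jan 2009)Q(Jan 2009) = 2.56×202 + 24.68×31 + 4.44×22 = 517.12 + 765.08 + 97.68 = 1379.88
L = 1409.68 / 1379.88 × 100 = 102.1596
Paasche component (current-period weights):
ΣP(Feb 2009)Q(Feb 2009) = 2.36×247 + 24.14×27 + 3.35×25 = 582.92 + 651.78 + 83.75 = 1318.45
ΣP(Feb 2009)Q(Jan 2009) = 2.36×202 + 24.14×31 + 3.35×22 = 476.72 + 748.34 + 73.7 = 1298.76
P = 1318.45 / 1298.76 × 100 = 101.5161
Fisher = √(L × P) = √(102.1596 × 101.5161) = 101.8373

101.84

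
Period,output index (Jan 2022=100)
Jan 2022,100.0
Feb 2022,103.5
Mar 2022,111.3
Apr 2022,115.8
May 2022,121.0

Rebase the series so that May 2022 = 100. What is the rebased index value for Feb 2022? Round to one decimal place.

85.5

Rebased(Feb 2022) = 103.5 / 121.0 × 100 = 85.5372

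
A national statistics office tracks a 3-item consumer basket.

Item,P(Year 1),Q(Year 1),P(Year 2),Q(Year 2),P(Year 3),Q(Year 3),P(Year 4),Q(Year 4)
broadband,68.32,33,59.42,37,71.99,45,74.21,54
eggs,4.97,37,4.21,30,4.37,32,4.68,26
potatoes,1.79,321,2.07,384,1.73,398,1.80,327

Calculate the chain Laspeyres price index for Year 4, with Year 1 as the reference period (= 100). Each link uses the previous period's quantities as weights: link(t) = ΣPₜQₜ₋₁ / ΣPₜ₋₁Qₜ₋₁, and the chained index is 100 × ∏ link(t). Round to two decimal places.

105.81

Link Year 1→Year 2:
ΣP(Year 2)Q(Year 1) = 59.42×33 + 4.21×37 + 2.07×321 = 1960.86 + 155.77 + 664.47 = 2781.1
ΣP(Year 1)Q(Year 1) = 68.32×33 + 4.97×37 + 1.79×321 = 2254.56 + 183.89 + 574.59 = 3013.04
link = 2781.1/3013.04 = 0.923021
Link Year 2→Year 3:
ΣP(Year 3)Q(Year 2) = 71.99×37 + 4.37×30 + 1.73×384 = 2663.63 + 131.1 + 664.32 = 3459.05
ΣP(Year 2)Q(Year 2) = 59.42×37 + 4.21×30 + 2.07×384 = 2198.54 + 126.3 + 794.88 = 3119.72
link = 3459.05/3119.72 = 1.108769
Link Year 3→Year 4:
ΣP(Year 4)Q(Year 3) = 74.21×45 + 4.68×32 + 1.80×398 = 3339.45 + 149.76 + 716.4 = 4205.61
ΣP(Year 3)Q(Year 3) = 71.99×45 + 4.37×32 + 1.73×398 = 3239.55 + 139.84 + 688.54 = 4067.93
link = 4205.61/4067.93 = 1.033845
Chained index = 100 × 0.923021 × 1.108769 × 1.033845 = 105.8056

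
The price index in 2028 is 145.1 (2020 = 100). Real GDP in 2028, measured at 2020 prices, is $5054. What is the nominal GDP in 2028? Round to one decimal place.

Nominal = Real × (Index/100) = 5054 × (145.1/100)
        = 5054 × 1.451 = 7333.3540

7333.4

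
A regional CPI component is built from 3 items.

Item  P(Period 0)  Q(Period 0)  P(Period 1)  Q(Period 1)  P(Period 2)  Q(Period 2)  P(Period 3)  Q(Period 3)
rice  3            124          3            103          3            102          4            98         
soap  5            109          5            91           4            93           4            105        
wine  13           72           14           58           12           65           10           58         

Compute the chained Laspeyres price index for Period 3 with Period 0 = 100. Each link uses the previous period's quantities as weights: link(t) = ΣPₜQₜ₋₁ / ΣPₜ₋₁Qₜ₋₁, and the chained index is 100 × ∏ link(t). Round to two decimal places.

88.51

Link Period 0→Period 1:
ΣP(Period 1)Q(Period 0) = 3×124 + 5×109 + 14×72 = 372 + 545 + 1008 = 1925
ΣP(Period 0)Q(Period 0) = 3×124 + 5×109 + 13×72 = 372 + 545 + 936 = 1853
link = 1925/1853 = 1.038856
Link Period 1→Period 2:
ΣP(Period 2)Q(Period 1) = 3×103 + 4×91 + 12×58 = 309 + 364 + 696 = 1369
ΣP(Period 1)Q(Period 1) = 3×103 + 5×91 + 14×58 = 309 + 455 + 812 = 1576
link = 1369/1576 = 0.868655
Link Period 2→Period 3:
ΣP(Period 3)Q(Period 2) = 4×102 + 4×93 + 10×65 = 408 + 372 + 650 = 1430
ΣP(Period 2)Q(Period 2) = 3×102 + 4×93 + 12×65 = 306 + 372 + 780 = 1458
link = 1430/1458 = 0.980796
Chained index = 100 × 1.038856 × 0.868655 × 0.980796 = 88.5077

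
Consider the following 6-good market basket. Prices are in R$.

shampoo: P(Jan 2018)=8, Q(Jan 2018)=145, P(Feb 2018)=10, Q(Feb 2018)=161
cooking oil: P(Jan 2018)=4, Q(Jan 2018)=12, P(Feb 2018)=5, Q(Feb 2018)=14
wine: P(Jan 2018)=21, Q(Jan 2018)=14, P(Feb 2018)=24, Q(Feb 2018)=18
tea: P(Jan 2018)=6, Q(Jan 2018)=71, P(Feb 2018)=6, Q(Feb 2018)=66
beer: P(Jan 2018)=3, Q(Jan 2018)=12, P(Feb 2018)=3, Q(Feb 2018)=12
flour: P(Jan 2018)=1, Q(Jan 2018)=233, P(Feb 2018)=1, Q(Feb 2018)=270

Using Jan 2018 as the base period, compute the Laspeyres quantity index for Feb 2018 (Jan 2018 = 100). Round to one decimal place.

110.3

Laspeyres quantity index uses base-period prices as weights.
ΣP(Jan 2018)·Q(Feb 2018) = 8×161 + 4×14 + 21×18 + 6×66 + 3×12 + 1×270 = 1288 + 56 + 378 + 396 + 36 + 270 = 2424
ΣP(Jan 2018)·Q(Jan 2018) = 8×145 + 4×12 + 21×14 + 6×71 + 3×12 + 1×233 = 1160 + 48 + 294 + 426 + 36 + 233 = 2197
Index = 2424 / 2197 × 100 = 110.3323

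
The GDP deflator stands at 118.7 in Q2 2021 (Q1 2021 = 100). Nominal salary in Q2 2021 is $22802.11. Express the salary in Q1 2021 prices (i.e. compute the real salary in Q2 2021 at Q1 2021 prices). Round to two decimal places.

Real = Nominal ÷ (Index/100) = 22802.11 ÷ (118.7/100)
     = 22802.11 ÷ 1.187 = 19209.8652

19209.87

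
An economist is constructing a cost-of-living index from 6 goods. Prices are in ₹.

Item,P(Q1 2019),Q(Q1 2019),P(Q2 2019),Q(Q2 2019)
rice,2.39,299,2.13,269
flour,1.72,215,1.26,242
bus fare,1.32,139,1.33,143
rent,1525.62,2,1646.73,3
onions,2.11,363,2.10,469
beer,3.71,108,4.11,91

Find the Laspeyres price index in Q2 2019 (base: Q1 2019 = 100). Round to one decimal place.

Laspeyres price index uses base-period quantities as weights.
ΣP(Q2 2019)·Q(Q1 2019) = 2.13×299 + 1.26×215 + 1.33×139 + 1646.73×2 + 2.10×363 + 4.11×108 = 636.87 + 270.9 + 184.87 + 3293.46 + 762.3 + 443.88 = 5592.28
ΣP(Q1 2019)·Q(Q1 2019) = 2.39×299 + 1.72×215 + 1.32×139 + 1525.62×2 + 2.11×363 + 3.71×108 = 714.61 + 369.8 + 183.48 + 3051.24 + 765.93 + 400.68 = 5485.74
Index = 5592.28 / 5485.74 × 100 = 101.9421

101.9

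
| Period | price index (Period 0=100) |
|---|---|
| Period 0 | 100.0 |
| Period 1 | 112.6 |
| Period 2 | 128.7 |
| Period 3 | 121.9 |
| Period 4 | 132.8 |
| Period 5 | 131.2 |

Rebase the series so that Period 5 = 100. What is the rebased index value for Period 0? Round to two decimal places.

76.22

Rebased(Period 0) = 100.0 / 131.2 × 100 = 76.2195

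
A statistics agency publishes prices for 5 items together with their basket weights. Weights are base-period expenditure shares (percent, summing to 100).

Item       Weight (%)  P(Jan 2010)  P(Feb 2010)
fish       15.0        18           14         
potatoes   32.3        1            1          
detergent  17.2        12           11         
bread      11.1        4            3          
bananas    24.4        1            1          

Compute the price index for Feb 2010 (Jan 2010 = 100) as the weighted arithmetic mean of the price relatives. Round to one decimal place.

fish: 15.0 × (14/18) = 15.0 × 0.777778 = 11.6667
potatoes: 32.3 × (1/1) = 32.3 × 1.000000 = 32.3000
detergent: 17.2 × (11/12) = 17.2 × 0.916667 = 15.7667
bread: 11.1 × (3/4) = 11.1 × 0.750000 = 8.3250
bananas: 24.4 × (1/1) = 24.4 × 1.000000 = 24.4000
Index = Σ wᵢ·(p₁ᵢ/p₀ᵢ) = 11.6667 + 32.3000 + 15.7667 + 8.3250 + 24.4000 = 92.4583

92.5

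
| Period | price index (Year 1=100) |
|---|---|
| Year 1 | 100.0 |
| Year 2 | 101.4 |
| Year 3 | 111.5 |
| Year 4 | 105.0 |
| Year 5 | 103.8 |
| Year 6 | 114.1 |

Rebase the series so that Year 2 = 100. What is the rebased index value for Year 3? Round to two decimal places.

Rebased(Year 3) = 111.5 / 101.4 × 100 = 109.9606

109.96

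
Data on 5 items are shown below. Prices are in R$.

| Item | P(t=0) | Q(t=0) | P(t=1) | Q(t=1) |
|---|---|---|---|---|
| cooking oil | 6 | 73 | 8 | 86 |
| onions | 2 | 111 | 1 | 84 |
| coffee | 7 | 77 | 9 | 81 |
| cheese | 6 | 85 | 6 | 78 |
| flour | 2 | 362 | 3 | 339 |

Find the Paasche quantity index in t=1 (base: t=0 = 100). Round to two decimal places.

100.07

Paasche quantity index uses current-period prices as weights.
ΣP(t=1)·Q(t=1) = 8×86 + 1×84 + 9×81 + 6×78 + 3×339 = 688 + 84 + 729 + 468 + 1017 = 2986
ΣP(t=1)·Q(t=0) = 8×73 + 1×111 + 9×77 + 6×85 + 3×362 = 584 + 111 + 693 + 510 + 1086 = 2984
Index = 2986 / 2984 × 100 = 100.0670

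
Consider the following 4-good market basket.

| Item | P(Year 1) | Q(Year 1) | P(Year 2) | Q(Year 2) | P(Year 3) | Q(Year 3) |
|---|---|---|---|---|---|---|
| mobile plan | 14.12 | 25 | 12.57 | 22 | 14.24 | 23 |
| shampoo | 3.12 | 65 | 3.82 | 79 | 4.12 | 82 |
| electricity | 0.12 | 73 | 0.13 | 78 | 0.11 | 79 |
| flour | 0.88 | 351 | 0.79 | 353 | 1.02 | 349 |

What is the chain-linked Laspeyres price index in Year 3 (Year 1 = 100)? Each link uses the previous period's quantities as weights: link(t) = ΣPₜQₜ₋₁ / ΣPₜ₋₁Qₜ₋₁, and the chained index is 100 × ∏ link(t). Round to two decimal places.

Link Year 1→Year 2:
ΣP(Year 2)Q(Year 1) = 12.57×25 + 3.82×65 + 0.13×73 + 0.79×351 = 314.25 + 248.3 + 9.49 + 277.29 = 849.33
ΣP(Year 1)Q(Year 1) = 14.12×25 + 3.12×65 + 0.12×73 + 0.88×351 = 353 + 202.8 + 8.76 + 308.88 = 873.44
link = 849.33/873.44 = 0.972397
Link Year 2→Year 3:
ΣP(Year 3)Q(Year 2) = 14.24×22 + 4.12×79 + 0.11×78 + 1.02×353 = 313.28 + 325.48 + 8.58 + 360.06 = 1007.4
ΣP(Year 2)Q(Year 2) = 12.57×22 + 3.82×79 + 0.13×78 + 0.79×353 = 276.54 + 301.78 + 10.14 + 278.87 = 867.33
link = 1007.4/867.33 = 1.161496
Chained index = 100 × 0.972397 × 1.161496 = 112.9434

112.94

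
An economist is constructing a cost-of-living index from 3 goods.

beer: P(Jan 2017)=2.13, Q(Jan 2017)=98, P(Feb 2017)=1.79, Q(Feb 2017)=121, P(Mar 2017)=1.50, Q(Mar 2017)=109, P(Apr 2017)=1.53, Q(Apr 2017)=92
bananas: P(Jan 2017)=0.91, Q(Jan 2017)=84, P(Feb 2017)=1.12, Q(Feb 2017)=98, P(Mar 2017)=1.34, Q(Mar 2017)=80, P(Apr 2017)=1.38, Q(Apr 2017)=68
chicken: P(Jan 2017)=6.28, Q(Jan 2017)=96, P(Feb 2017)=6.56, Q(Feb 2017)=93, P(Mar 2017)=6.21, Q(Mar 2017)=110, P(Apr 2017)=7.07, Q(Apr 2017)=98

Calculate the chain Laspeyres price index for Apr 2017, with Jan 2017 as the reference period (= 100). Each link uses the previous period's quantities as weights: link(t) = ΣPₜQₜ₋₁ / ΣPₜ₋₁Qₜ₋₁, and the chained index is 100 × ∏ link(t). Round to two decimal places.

Link Jan 2017→Feb 2017:
ΣP(Feb 2017)Q(Jan 2017) = 1.79×98 + 1.12×84 + 6.56×96 = 175.42 + 94.08 + 629.76 = 899.26
ΣP(Jan 2017)Q(Jan 2017) = 2.13×98 + 0.91×84 + 6.28×96 = 208.74 + 76.44 + 602.88 = 888.06
link = 899.26/888.06 = 1.012612
Link Feb 2017→Mar 2017:
ΣP(Mar 2017)Q(Feb 2017) = 1.50×121 + 1.34×98 + 6.21×93 = 181.5 + 131.32 + 577.53 = 890.35
ΣP(Feb 2017)Q(Feb 2017) = 1.79×121 + 1.12×98 + 6.56×93 = 216.59 + 109.76 + 610.08 = 936.43
link = 890.35/936.43 = 0.950792
Link Mar 2017→Apr 2017:
ΣP(Apr 2017)Q(Mar 2017) = 1.53×109 + 1.38×80 + 7.07×110 = 166.77 + 110.4 + 777.7 = 1054.87
ΣP(Mar 2017)Q(Mar 2017) = 1.50×109 + 1.34×80 + 6.21×110 = 163.5 + 107.2 + 683.1 = 953.8
link = 1054.87/953.8 = 1.105966
Chained index = 100 × 1.012612 × 0.950792 × 1.105966 = 106.4805

106.48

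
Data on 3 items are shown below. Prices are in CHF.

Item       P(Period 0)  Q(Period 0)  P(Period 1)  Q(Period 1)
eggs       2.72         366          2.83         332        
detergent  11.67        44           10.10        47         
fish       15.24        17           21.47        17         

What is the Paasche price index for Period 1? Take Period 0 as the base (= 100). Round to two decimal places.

Paasche price index uses current-period quantities as weights.
ΣP(Period 1)·Q(Period 1) = 2.83×332 + 10.10×47 + 21.47×17 = 939.56 + 474.7 + 364.99 = 1779.25
ΣP(Period 0)·Q(Period 1) = 2.72×332 + 11.67×47 + 15.24×17 = 903.04 + 548.49 + 259.08 = 1710.61
Index = 1779.25 / 1710.61 × 100 = 104.0126

104.01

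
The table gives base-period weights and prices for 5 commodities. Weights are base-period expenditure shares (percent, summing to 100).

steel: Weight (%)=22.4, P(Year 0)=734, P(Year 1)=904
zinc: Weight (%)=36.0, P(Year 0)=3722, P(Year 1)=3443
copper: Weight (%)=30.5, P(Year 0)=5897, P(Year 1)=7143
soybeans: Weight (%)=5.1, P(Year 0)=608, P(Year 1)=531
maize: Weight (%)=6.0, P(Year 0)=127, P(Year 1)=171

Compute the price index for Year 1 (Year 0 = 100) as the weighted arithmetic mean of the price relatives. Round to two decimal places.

steel: 22.4 × (904/734) = 22.4 × 1.231608 = 27.5880
zinc: 36.0 × (3443/3722) = 36.0 × 0.925040 = 33.3015
copper: 30.5 × (7143/5897) = 30.5 × 1.211294 = 36.9445
soybeans: 5.1 × (531/608) = 5.1 × 0.873355 = 4.4541
maize: 6.0 × (171/127) = 6.0 × 1.346457 = 8.0787
Index = Σ wᵢ·(p₁ᵢ/p₀ᵢ) = 27.5880 + 33.3015 + 36.9445 + 4.4541 + 8.0787 = 110.3668

110.37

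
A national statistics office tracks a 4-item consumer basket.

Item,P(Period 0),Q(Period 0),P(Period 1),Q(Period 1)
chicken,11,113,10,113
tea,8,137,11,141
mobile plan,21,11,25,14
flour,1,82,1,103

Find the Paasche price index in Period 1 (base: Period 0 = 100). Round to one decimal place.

Paasche price index uses current-period quantities as weights.
ΣP(Period 1)·Q(Period 1) = 10×113 + 11×141 + 25×14 + 1×103 = 1130 + 1551 + 350 + 103 = 3134
ΣP(Period 0)·Q(Period 1) = 11×113 + 8×141 + 21×14 + 1×103 = 1243 + 1128 + 294 + 103 = 2768
Index = 3134 / 2768 × 100 = 113.2225

113.2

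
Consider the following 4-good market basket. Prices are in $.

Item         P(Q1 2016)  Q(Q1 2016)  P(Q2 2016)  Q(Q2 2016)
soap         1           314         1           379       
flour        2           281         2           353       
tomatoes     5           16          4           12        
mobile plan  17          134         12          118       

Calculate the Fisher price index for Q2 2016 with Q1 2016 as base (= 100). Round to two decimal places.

Laspeyres component (base-period weights):
ΣP(Q2 2016)Q(Q1 2016) = 1×314 + 2×281 + 4×16 + 12×134 = 314 + 562 + 64 + 1608 = 2548
ΣP(Q1 2016)Q(Q1 2016) = 1×314 + 2×281 + 5×16 + 17×134 = 314 + 562 + 80 + 2278 = 3234
L = 2548 / 3234 × 100 = 78.7879
Paasche component (current-period weights):
ΣP(Q2 2016)Q(Q2 2016) = 1×379 + 2×353 + 4×12 + 12×118 = 379 + 706 + 48 + 1416 = 2549
ΣP(Q1 2016)Q(Q2 2016) = 1×379 + 2×353 + 5×12 + 17×118 = 379 + 706 + 60 + 2006 = 3151
P = 2549 / 3151 × 100 = 80.8950
Fisher = √(L × P) = √(78.7879 × 80.8950) = 79.8345

79.83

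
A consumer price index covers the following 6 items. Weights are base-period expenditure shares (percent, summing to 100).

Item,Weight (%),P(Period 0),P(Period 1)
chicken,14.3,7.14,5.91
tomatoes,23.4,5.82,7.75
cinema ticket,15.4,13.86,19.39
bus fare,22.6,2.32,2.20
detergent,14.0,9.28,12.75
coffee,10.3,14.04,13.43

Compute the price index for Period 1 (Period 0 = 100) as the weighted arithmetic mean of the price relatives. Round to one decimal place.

115.1

chicken: 14.3 × (5.91/7.14) = 14.3 × 0.827731 = 11.8366
tomatoes: 23.4 × (7.75/5.82) = 23.4 × 1.331615 = 31.1598
cinema ticket: 15.4 × (19.39/13.86) = 15.4 × 1.398990 = 21.5444
bus fare: 22.6 × (2.20/2.32) = 22.6 × 0.948276 = 21.4310
detergent: 14.0 × (12.75/9.28) = 14.0 × 1.373922 = 19.2349
coffee: 10.3 × (13.43/14.04) = 10.3 × 0.956553 = 9.8525
Index = Σ wᵢ·(p₁ᵢ/p₀ᵢ) = 11.8366 + 31.1598 + 21.5444 + 21.4310 + 19.2349 + 9.8525 = 115.0592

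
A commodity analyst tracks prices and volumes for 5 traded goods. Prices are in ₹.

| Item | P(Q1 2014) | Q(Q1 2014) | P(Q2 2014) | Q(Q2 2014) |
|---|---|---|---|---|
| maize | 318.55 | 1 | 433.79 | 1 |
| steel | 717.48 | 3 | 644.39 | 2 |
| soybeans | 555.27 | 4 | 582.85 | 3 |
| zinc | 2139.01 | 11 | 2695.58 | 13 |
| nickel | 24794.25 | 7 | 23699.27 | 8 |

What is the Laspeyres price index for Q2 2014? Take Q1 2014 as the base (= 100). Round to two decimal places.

Laspeyres price index uses base-period quantities as weights.
ΣP(Q2 2014)·Q(Q1 2014) = 433.79×1 + 644.39×3 + 582.85×4 + 2695.58×11 + 23699.27×7 = 433.79 + 1933.17 + 2331.4 + 29651.38 + 165894.89 = 200244.63
ΣP(Q1 2014)·Q(Q1 2014) = 318.55×1 + 717.48×3 + 555.27×4 + 2139.01×11 + 24794.25×7 = 318.55 + 2152.44 + 2221.08 + 23529.11 + 173559.75 = 201780.93
Index = 200244.63 / 201780.93 × 100 = 99.2386

99.24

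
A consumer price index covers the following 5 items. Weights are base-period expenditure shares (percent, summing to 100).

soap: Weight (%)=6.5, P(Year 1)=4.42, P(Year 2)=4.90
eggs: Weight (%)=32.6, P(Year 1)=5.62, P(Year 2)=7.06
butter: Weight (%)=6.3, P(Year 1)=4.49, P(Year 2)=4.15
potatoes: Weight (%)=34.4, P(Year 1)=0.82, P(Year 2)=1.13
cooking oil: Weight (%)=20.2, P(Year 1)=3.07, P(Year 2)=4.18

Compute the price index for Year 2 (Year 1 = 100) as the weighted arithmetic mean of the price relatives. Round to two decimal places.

soap: 6.5 × (4.90/4.42) = 6.5 × 1.108597 = 7.2059
eggs: 32.6 × (7.06/5.62) = 32.6 × 1.256228 = 40.9530
butter: 6.3 × (4.15/4.49) = 6.3 × 0.924276 = 5.8229
potatoes: 34.4 × (1.13/0.82) = 34.4 × 1.378049 = 47.4049
cooking oil: 20.2 × (4.18/3.07) = 20.2 × 1.361564 = 27.5036
Index = Σ wᵢ·(p₁ᵢ/p₀ᵢ) = 7.2059 + 40.9530 + 5.8229 + 47.4049 + 27.5036 = 128.8903

128.89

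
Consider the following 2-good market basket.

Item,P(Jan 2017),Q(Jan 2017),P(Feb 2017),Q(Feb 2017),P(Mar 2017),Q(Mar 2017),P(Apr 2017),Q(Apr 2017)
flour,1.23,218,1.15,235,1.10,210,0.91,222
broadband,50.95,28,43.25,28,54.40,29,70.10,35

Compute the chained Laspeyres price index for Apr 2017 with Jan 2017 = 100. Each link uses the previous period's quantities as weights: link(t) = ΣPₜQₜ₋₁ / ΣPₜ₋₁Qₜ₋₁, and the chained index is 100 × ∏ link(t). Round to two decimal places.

127.57

Link Jan 2017→Feb 2017:
ΣP(Feb 2017)Q(Jan 2017) = 1.15×218 + 43.25×28 = 250.7 + 1211 = 1461.7
ΣP(Jan 2017)Q(Jan 2017) = 1.23×218 + 50.95×28 = 268.14 + 1426.6 = 1694.74
link = 1461.7/1694.74 = 0.862492
Link Feb 2017→Mar 2017:
ΣP(Mar 2017)Q(Feb 2017) = 1.10×235 + 54.40×28 = 258.5 + 1523.2 = 1781.7
ΣP(Feb 2017)Q(Feb 2017) = 1.15×235 + 43.25×28 = 270.25 + 1211 = 1481.25
link = 1781.7/1481.25 = 1.202835
Link Mar 2017→Apr 2017:
ΣP(Apr 2017)Q(Mar 2017) = 0.91×210 + 70.10×29 = 191.1 + 2032.9 = 2224
ΣP(Mar 2017)Q(Mar 2017) = 1.10×210 + 54.40×29 = 231 + 1577.6 = 1808.6
link = 2224/1808.6 = 1.229680
Chained index = 100 × 0.862492 × 1.202835 × 1.229680 = 127.5715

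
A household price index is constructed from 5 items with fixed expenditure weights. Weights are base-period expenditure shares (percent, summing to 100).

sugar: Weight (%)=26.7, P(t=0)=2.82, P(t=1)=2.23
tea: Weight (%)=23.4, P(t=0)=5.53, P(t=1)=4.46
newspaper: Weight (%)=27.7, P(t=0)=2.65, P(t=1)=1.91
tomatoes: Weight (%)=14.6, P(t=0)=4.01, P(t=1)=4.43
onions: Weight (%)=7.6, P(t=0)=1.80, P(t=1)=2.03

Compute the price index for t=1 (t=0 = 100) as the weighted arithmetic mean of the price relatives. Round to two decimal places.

84.65

sugar: 26.7 × (2.23/2.82) = 26.7 × 0.790780 = 21.1138
tea: 23.4 × (4.46/5.53) = 23.4 × 0.806510 = 18.8723
newspaper: 27.7 × (1.91/2.65) = 27.7 × 0.720755 = 19.9649
tomatoes: 14.6 × (4.43/4.01) = 14.6 × 1.104738 = 16.1292
onions: 7.6 × (2.03/1.80) = 7.6 × 1.127778 = 8.5711
Index = Σ wᵢ·(p₁ᵢ/p₀ᵢ) = 21.1138 + 18.8723 + 19.9649 + 16.1292 + 8.5711 = 84.6514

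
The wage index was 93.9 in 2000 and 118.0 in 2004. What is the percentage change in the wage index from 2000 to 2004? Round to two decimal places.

Change = (118.0 − 93.9) / 93.9 × 100
       = 24.1 / 93.9 × 100 = 25.6656%

25.67%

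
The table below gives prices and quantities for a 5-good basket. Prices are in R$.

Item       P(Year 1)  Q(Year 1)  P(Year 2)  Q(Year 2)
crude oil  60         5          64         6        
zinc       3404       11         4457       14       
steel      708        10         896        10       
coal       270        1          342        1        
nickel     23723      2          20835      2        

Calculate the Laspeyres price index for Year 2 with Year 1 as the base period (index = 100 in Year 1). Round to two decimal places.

108.41

Laspeyres price index uses base-period quantities as weights.
ΣP(Year 2)·Q(Year 1) = 64×5 + 4457×11 + 896×10 + 342×1 + 20835×2 = 320 + 49027 + 8960 + 342 + 41670 = 100319
ΣP(Year 1)·Q(Year 1) = 60×5 + 3404×11 + 708×10 + 270×1 + 23723×2 = 300 + 37444 + 7080 + 270 + 47446 = 92540
Index = 100319 / 92540 × 100 = 108.4061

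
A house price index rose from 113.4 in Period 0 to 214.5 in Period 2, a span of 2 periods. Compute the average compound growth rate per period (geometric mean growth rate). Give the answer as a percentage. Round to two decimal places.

37.53%

Growth factor = (214.5/113.4)^(1/2) = (1.891534)^(1/2) = 1.375331
Growth rate = 1.375331 − 1 = 0.375331 = 37.5331%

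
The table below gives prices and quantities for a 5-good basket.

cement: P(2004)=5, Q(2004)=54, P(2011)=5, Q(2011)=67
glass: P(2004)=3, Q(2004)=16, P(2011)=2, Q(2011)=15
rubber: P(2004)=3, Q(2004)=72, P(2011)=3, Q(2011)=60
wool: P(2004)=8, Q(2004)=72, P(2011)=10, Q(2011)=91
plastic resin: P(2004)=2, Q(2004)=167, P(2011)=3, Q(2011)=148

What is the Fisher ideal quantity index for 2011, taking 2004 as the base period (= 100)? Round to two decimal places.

109.45

Laspeyres component (base-period weights):
ΣP(2004)Q(2011) = 5×67 + 3×15 + 3×60 + 8×91 + 2×148 = 335 + 45 + 180 + 728 + 296 = 1584
ΣP(2004)Q(2004) = 5×54 + 3×16 + 3×72 + 8×72 + 2×167 = 270 + 48 + 216 + 576 + 334 = 1444
L = 1584 / 1444 × 100 = 109.6953
Paasche component (current-period weights):
ΣP(2011)Q(2011) = 5×67 + 2×15 + 3×60 + 10×91 + 3×148 = 335 + 30 + 180 + 910 + 444 = 1899
ΣP(2011)Q(2004) = 5×54 + 2×16 + 3×72 + 10×72 + 3×167 = 270 + 32 + 216 + 720 + 501 = 1739
P = 1899 / 1739 × 100 = 109.2007
Fisher = √(L × P) = √(109.6953 × 109.2007) = 109.4477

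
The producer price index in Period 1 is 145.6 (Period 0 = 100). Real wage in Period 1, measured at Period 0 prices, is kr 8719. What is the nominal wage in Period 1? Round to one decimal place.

12694.9

Nominal = Real × (Index/100) = 8719 × (145.6/100)
        = 8719 × 1.456 = 12694.8640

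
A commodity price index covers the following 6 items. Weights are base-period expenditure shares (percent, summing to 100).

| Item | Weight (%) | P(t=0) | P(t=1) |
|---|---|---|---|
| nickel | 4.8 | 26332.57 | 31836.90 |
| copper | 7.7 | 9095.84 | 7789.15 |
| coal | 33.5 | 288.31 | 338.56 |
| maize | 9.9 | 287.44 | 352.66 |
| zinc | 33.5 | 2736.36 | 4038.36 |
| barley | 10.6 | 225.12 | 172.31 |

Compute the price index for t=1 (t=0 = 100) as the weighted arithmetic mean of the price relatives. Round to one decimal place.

121.4

nickel: 4.8 × (31836.90/26332.57) = 4.8 × 1.209031 = 5.8033
copper: 7.7 × (7789.15/9095.84) = 7.7 × 0.856342 = 6.5938
coal: 33.5 × (338.56/288.31) = 33.5 × 1.174292 = 39.3388
maize: 9.9 × (352.66/287.44) = 9.9 × 1.226900 = 12.1463
zinc: 33.5 × (4038.36/2736.36) = 33.5 × 1.475815 = 49.4398
barley: 10.6 × (172.31/225.12) = 10.6 × 0.765414 = 8.1134
Index = Σ wᵢ·(p₁ᵢ/p₀ᵢ) = 5.8033 + 6.5938 + 39.3388 + 12.1463 + 49.4398 + 8.1134 = 121.4354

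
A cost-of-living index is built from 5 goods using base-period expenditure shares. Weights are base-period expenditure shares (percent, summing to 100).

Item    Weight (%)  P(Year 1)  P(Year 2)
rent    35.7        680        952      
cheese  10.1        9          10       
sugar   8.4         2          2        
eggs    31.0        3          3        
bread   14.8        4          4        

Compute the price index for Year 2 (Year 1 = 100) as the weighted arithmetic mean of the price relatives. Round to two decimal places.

rent: 35.7 × (952/680) = 35.7 × 1.400000 = 49.9800
cheese: 10.1 × (10/9) = 10.1 × 1.111111 = 11.2222
sugar: 8.4 × (2/2) = 8.4 × 1.000000 = 8.4000
eggs: 31.0 × (3/3) = 31.0 × 1.000000 = 31.0000
bread: 14.8 × (4/4) = 14.8 × 1.000000 = 14.8000
Index = Σ wᵢ·(p₁ᵢ/p₀ᵢ) = 49.9800 + 11.2222 + 8.4000 + 31.0000 + 14.8000 = 115.4022

115.40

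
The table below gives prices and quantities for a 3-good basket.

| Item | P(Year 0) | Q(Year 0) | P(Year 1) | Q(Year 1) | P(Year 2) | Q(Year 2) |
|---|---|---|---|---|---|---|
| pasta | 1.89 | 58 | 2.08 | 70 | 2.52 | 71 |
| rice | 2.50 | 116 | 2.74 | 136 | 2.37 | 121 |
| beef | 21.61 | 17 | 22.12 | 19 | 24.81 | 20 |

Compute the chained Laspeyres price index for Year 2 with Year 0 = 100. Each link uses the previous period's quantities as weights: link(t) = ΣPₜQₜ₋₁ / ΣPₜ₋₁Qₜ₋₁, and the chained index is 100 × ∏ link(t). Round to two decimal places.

109.77

Link Year 0→Year 1:
ΣP(Year 1)Q(Year 0) = 2.08×58 + 2.74×116 + 22.12×17 = 120.64 + 317.84 + 376.04 = 814.52
ΣP(Year 0)Q(Year 0) = 1.89×58 + 2.50×116 + 21.61×17 = 109.62 + 290 + 367.37 = 766.99
link = 814.52/766.99 = 1.061970
Link Year 1→Year 2:
ΣP(Year 2)Q(Year 1) = 2.52×70 + 2.37×136 + 24.81×19 = 176.4 + 322.32 + 471.39 = 970.11
ΣP(Year 1)Q(Year 1) = 2.08×70 + 2.74×136 + 22.12×19 = 145.6 + 372.64 + 420.28 = 938.52
link = 970.11/938.52 = 1.033659
Chained index = 100 × 1.061970 × 1.033659 = 109.7715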